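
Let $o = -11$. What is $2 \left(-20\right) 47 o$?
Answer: $20680$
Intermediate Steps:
$2 \left(-20\right) 47 o = 2 \left(-20\right) 47 \left(-11\right) = \left(-40\right) 47 \left(-11\right) = \left(-1880\right) \left(-11\right) = 20680$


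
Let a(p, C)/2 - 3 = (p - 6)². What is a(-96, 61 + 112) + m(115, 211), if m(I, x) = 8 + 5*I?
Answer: 21397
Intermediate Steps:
a(p, C) = 6 + 2*(-6 + p)² (a(p, C) = 6 + 2*(p - 6)² = 6 + 2*(-6 + p)²)
a(-96, 61 + 112) + m(115, 211) = (6 + 2*(-6 - 96)²) + (8 + 5*115) = (6 + 2*(-102)²) + (8 + 575) = (6 + 2*10404) + 583 = (6 + 20808) + 583 = 20814 + 583 = 21397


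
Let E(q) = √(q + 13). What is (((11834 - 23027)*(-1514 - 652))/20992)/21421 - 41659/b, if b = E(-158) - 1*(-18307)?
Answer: -2124412028561/956226717952 + 41659*I*√145/335146394 ≈ -2.2217 + 0.0014968*I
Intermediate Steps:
E(q) = √(13 + q)
b = 18307 + I*√145 (b = √(13 - 158) - 1*(-18307) = √(-145) + 18307 = I*√145 + 18307 = 18307 + I*√145 ≈ 18307.0 + 12.042*I)
(((11834 - 23027)*(-1514 - 652))/20992)/21421 - 41659/b = (((11834 - 23027)*(-1514 - 652))/20992)/21421 - 41659/(18307 + I*√145) = (-11193*(-2166)*(1/20992))*(1/21421) - 41659/(18307 + I*√145) = (24244038*(1/20992))*(1/21421) - 41659/(18307 + I*√145) = (295659/256)*(1/21421) - 41659/(18307 + I*√145) = 295659/5483776 - 41659/(18307 + I*√145)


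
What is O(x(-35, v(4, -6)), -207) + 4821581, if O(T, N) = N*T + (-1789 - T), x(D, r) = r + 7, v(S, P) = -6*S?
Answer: 4823328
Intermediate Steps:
x(D, r) = 7 + r
O(T, N) = -1789 - T + N*T
O(x(-35, v(4, -6)), -207) + 4821581 = (-1789 - (7 - 6*4) - 207*(7 - 6*4)) + 4821581 = (-1789 - (7 - 24) - 207*(7 - 24)) + 4821581 = (-1789 - 1*(-17) - 207*(-17)) + 4821581 = (-1789 + 17 + 3519) + 4821581 = 1747 + 4821581 = 4823328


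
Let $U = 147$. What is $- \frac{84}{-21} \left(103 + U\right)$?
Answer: $1000$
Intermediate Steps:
$- \frac{84}{-21} \left(103 + U\right) = - \frac{84}{-21} \left(103 + 147\right) = \left(-84\right) \left(- \frac{1}{21}\right) 250 = 4 \cdot 250 = 1000$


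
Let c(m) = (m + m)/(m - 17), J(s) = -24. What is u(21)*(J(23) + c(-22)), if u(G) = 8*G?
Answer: -49952/13 ≈ -3842.5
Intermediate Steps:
c(m) = 2*m/(-17 + m) (c(m) = (2*m)/(-17 + m) = 2*m/(-17 + m))
u(21)*(J(23) + c(-22)) = (8*21)*(-24 + 2*(-22)/(-17 - 22)) = 168*(-24 + 2*(-22)/(-39)) = 168*(-24 + 2*(-22)*(-1/39)) = 168*(-24 + 44/39) = 168*(-892/39) = -49952/13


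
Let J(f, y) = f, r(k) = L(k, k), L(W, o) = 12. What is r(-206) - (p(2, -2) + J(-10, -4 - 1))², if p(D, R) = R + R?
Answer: -184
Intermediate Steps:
r(k) = 12
p(D, R) = 2*R
r(-206) - (p(2, -2) + J(-10, -4 - 1))² = 12 - (2*(-2) - 10)² = 12 - (-4 - 10)² = 12 - 1*(-14)² = 12 - 1*196 = 12 - 196 = -184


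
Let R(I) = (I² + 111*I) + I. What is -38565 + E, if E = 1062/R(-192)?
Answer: -98726223/2560 ≈ -38565.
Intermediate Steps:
R(I) = I² + 112*I
E = 177/2560 (E = 1062/((-192*(112 - 192))) = 1062/((-192*(-80))) = 1062/15360 = 1062*(1/15360) = 177/2560 ≈ 0.069141)
-38565 + E = -38565 + 177/2560 = -98726223/2560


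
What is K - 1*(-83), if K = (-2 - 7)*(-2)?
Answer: 101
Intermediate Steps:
K = 18 (K = -9*(-2) = 18)
K - 1*(-83) = 18 - 1*(-83) = 18 + 83 = 101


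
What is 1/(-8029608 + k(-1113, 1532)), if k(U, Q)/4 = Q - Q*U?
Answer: -1/1203016 ≈ -8.3124e-7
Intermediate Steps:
k(U, Q) = 4*Q - 4*Q*U (k(U, Q) = 4*(Q - Q*U) = 4*Q - 4*Q*U)
1/(-8029608 + k(-1113, 1532)) = 1/(-8029608 + 4*1532*(1 - 1*(-1113))) = 1/(-8029608 + 4*1532*(1 + 1113)) = 1/(-8029608 + 4*1532*1114) = 1/(-8029608 + 6826592) = 1/(-1203016) = -1/1203016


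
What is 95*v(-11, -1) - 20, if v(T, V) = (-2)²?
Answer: 360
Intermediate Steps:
v(T, V) = 4
95*v(-11, -1) - 20 = 95*4 - 20 = 380 - 20 = 360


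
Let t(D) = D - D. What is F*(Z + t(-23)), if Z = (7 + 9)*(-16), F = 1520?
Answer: -389120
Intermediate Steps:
t(D) = 0
Z = -256 (Z = 16*(-16) = -256)
F*(Z + t(-23)) = 1520*(-256 + 0) = 1520*(-256) = -389120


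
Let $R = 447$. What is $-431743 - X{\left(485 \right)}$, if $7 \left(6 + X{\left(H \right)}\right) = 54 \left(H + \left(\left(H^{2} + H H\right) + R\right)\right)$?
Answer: $- \frac{28476787}{7} \approx -4.0681 \cdot 10^{6}$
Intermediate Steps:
$X{\left(H \right)} = \frac{24096}{7} + \frac{54 H}{7} + \frac{108 H^{2}}{7}$ ($X{\left(H \right)} = -6 + \frac{54 \left(H + \left(\left(H^{2} + H H\right) + 447\right)\right)}{7} = -6 + \frac{54 \left(H + \left(\left(H^{2} + H^{2}\right) + 447\right)\right)}{7} = -6 + \frac{54 \left(H + \left(2 H^{2} + 447\right)\right)}{7} = -6 + \frac{54 \left(H + \left(447 + 2 H^{2}\right)\right)}{7} = -6 + \frac{54 \left(447 + H + 2 H^{2}\right)}{7} = -6 + \frac{24138 + 54 H + 108 H^{2}}{7} = -6 + \left(\frac{24138}{7} + \frac{54 H}{7} + \frac{108 H^{2}}{7}\right) = \frac{24096}{7} + \frac{54 H}{7} + \frac{108 H^{2}}{7}$)
$-431743 - X{\left(485 \right)} = -431743 - \left(\frac{24096}{7} + \frac{54}{7} \cdot 485 + \frac{108 \cdot 485^{2}}{7}\right) = -431743 - \left(\frac{24096}{7} + \frac{26190}{7} + \frac{108}{7} \cdot 235225\right) = -431743 - \left(\frac{24096}{7} + \frac{26190}{7} + \frac{25404300}{7}\right) = -431743 - \frac{25454586}{7} = - \frac{28476787}{7}$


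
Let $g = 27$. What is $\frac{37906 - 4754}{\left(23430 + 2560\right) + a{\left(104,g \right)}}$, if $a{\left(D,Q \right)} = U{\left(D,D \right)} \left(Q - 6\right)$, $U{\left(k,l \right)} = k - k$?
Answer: $\frac{16576}{12995} \approx 1.2756$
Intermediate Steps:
$U{\left(k,l \right)} = 0$
$a{\left(D,Q \right)} = 0$ ($a{\left(D,Q \right)} = 0 \left(Q - 6\right) = 0 \left(-6 + Q\right) = 0$)
$\frac{37906 - 4754}{\left(23430 + 2560\right) + a{\left(104,g \right)}} = \frac{37906 - 4754}{\left(23430 + 2560\right) + 0} = \frac{33152}{25990 + 0} = \frac{33152}{25990} = 33152 \cdot \frac{1}{25990} = \frac{16576}{12995}$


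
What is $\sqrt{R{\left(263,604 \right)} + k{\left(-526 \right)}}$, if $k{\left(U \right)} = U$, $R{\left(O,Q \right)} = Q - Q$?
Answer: $i \sqrt{526} \approx 22.935 i$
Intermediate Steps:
$R{\left(O,Q \right)} = 0$
$\sqrt{R{\left(263,604 \right)} + k{\left(-526 \right)}} = \sqrt{0 - 526} = \sqrt{-526} = i \sqrt{526}$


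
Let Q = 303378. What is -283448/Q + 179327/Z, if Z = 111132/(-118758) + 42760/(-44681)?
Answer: -24056839090849491287/253916792343618 ≈ -94743.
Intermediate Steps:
Z = -1673930162/884371033 (Z = 111132*(-1/118758) + 42760*(-1/44681) = -18522/19793 - 42760/44681 = -1673930162/884371033 ≈ -1.8928)
-283448/Q + 179327/Z = -283448/303378 + 179327/(-1673930162/884371033) = -283448*1/303378 + 179327*(-884371033/1673930162) = -141724/151689 - 158591604234791/1673930162 = -24056839090849491287/253916792343618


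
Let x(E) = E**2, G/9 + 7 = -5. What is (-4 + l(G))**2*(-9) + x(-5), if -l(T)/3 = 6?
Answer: -4331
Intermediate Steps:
G = -108 (G = -63 + 9*(-5) = -63 - 45 = -108)
l(T) = -18 (l(T) = -3*6 = -18)
(-4 + l(G))**2*(-9) + x(-5) = (-4 - 18)**2*(-9) + (-5)**2 = (-22)**2*(-9) + 25 = 484*(-9) + 25 = -4356 + 25 = -4331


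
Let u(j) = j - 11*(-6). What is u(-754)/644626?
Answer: -344/322313 ≈ -0.0010673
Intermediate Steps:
u(j) = 66 + j (u(j) = j + 66 = 66 + j)
u(-754)/644626 = (66 - 754)/644626 = -688*1/644626 = -344/322313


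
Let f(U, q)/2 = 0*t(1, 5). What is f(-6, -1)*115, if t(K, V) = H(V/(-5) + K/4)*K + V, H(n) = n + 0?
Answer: 0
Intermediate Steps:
H(n) = n
t(K, V) = V + K*(-V/5 + K/4) (t(K, V) = (V/(-5) + K/4)*K + V = (V*(-⅕) + K*(¼))*K + V = (-V/5 + K/4)*K + V = K*(-V/5 + K/4) + V = V + K*(-V/5 + K/4))
f(U, q) = 0 (f(U, q) = 2*(0*(5 + (¼)*1² - ⅕*1*5)) = 2*(0*(5 + (¼)*1 - 1)) = 2*(0*(5 + ¼ - 1)) = 2*(0*(17/4)) = 2*0 = 0)
f(-6, -1)*115 = 0*115 = 0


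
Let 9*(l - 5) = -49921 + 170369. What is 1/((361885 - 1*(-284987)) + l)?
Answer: 9/5942341 ≈ 1.5146e-6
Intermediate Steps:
l = 120493/9 (l = 5 + (-49921 + 170369)/9 = 5 + (⅑)*120448 = 5 + 120448/9 = 120493/9 ≈ 13388.)
1/((361885 - 1*(-284987)) + l) = 1/((361885 - 1*(-284987)) + 120493/9) = 1/((361885 + 284987) + 120493/9) = 1/(646872 + 120493/9) = 1/(5942341/9) = 9/5942341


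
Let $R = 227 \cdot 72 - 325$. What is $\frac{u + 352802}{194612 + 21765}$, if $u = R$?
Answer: $\frac{368821}{216377} \approx 1.7045$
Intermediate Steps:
$R = 16019$ ($R = 16344 - 325 = 16019$)
$u = 16019$
$\frac{u + 352802}{194612 + 21765} = \frac{16019 + 352802}{194612 + 21765} = \frac{368821}{216377}$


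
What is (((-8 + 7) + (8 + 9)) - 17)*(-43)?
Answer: 43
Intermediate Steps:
(((-8 + 7) + (8 + 9)) - 17)*(-43) = ((-1 + 17) - 17)*(-43) = (16 - 17)*(-43) = -1*(-43) = 43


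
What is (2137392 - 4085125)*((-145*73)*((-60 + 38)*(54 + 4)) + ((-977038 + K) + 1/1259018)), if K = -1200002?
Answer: -27782353873254375213/1259018 ≈ -2.2067e+13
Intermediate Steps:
(2137392 - 4085125)*((-145*73)*((-60 + 38)*(54 + 4)) + ((-977038 + K) + 1/1259018)) = (2137392 - 4085125)*((-145*73)*((-60 + 38)*(54 + 4)) + ((-977038 - 1200002) + 1/1259018)) = -1947733*(-(-232870)*58 + (-2177040 + 1/1259018)) = -1947733*(-10585*(-1276) - 2740932546719/1259018) = -1947733*(13506460 - 2740932546719/1259018) = -1947733*14263943709561/1259018 = -27782353873254375213/1259018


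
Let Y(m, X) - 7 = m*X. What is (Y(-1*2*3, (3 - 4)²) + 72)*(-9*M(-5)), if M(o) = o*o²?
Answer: 82125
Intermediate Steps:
M(o) = o³
Y(m, X) = 7 + X*m (Y(m, X) = 7 + m*X = 7 + X*m)
(Y(-1*2*3, (3 - 4)²) + 72)*(-9*M(-5)) = ((7 + (3 - 4)²*(-1*2*3)) + 72)*(-9*(-5)³) = ((7 + (-1)²*(-2*3)) + 72)*(-9*(-125)) = ((7 + 1*(-6)) + 72)*1125 = ((7 - 6) + 72)*1125 = (1 + 72)*1125 = 73*1125 = 82125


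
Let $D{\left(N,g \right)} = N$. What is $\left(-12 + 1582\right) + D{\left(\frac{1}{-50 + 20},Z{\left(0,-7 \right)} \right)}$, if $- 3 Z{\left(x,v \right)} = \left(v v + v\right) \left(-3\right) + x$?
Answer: $\frac{47099}{30} \approx 1570.0$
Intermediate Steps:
$Z{\left(x,v \right)} = v + v^{2} - \frac{x}{3}$ ($Z{\left(x,v \right)} = - \frac{\left(v v + v\right) \left(-3\right) + x}{3} = - \frac{\left(v^{2} + v\right) \left(-3\right) + x}{3} = - \frac{\left(v + v^{2}\right) \left(-3\right) + x}{3} = - \frac{\left(- 3 v - 3 v^{2}\right) + x}{3} = - \frac{x - 3 v - 3 v^{2}}{3} = v + v^{2} - \frac{x}{3}$)
$\left(-12 + 1582\right) + D{\left(\frac{1}{-50 + 20},Z{\left(0,-7 \right)} \right)} = \left(-12 + 1582\right) + \frac{1}{-50 + 20} = 1570 + \frac{1}{-30} = 1570 - \frac{1}{30} = \frac{47099}{30}$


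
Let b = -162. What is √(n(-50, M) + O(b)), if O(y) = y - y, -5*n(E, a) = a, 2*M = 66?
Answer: I*√165/5 ≈ 2.569*I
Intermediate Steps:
M = 33 (M = (½)*66 = 33)
n(E, a) = -a/5
O(y) = 0
√(n(-50, M) + O(b)) = √(-⅕*33 + 0) = √(-33/5 + 0) = √(-33/5) = I*√165/5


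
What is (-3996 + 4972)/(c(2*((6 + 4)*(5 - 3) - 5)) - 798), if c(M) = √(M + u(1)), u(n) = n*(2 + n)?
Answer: -259616/212257 - 976*√33/636771 ≈ -1.2319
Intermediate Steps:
c(M) = √(3 + M) (c(M) = √(M + 1*(2 + 1)) = √(M + 1*3) = √(M + 3) = √(3 + M))
(-3996 + 4972)/(c(2*((6 + 4)*(5 - 3) - 5)) - 798) = (-3996 + 4972)/(√(3 + 2*((6 + 4)*(5 - 3) - 5)) - 798) = 976/(√(3 + 2*(10*2 - 5)) - 798) = 976/(√(3 + 2*(20 - 5)) - 798) = 976/(√(3 + 2*15) - 798) = 976/(√(3 + 30) - 798) = 976/(√33 - 798) = 976/(-798 + √33)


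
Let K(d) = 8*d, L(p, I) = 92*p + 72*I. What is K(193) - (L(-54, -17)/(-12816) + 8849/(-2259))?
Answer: 311113168/201051 ≈ 1547.4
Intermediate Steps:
L(p, I) = 72*I + 92*p
K(193) - (L(-54, -17)/(-12816) + 8849/(-2259)) = 8*193 - ((72*(-17) + 92*(-54))/(-12816) + 8849/(-2259)) = 1544 - ((-1224 - 4968)*(-1/12816) + 8849*(-1/2259)) = 1544 - (-6192*(-1/12816) - 8849/2259) = 1544 - (43/89 - 8849/2259) = 1544 - 1*(-690424/201051) = 1544 + 690424/201051 = 311113168/201051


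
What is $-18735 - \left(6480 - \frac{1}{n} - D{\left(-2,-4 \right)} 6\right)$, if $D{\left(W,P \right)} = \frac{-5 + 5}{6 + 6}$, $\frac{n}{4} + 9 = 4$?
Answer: $- \frac{504301}{20} \approx -25215.0$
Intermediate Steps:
$n = -20$ ($n = -36 + 4 \cdot 4 = -36 + 16 = -20$)
$D{\left(W,P \right)} = 0$ ($D{\left(W,P \right)} = \frac{0}{12} = 0 \cdot \frac{1}{12} = 0$)
$-18735 - \left(6480 - \frac{1}{n} - D{\left(-2,-4 \right)} 6\right) = -18735 + \left(\left(\frac{1}{-20} + 0 \cdot 6\right) - 6480\right) = -18735 + \left(\left(- \frac{1}{20} + 0\right) - 6480\right) = -18735 - \frac{129601}{20} = - \frac{504301}{20}$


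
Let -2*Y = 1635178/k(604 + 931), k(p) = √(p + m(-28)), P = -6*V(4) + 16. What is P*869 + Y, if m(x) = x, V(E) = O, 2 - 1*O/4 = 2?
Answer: 13904 - 817589*√1507/1507 ≈ -7157.0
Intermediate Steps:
O = 0 (O = 8 - 4*2 = 8 - 8 = 0)
V(E) = 0
P = 16 (P = -6*0 + 16 = 0 + 16 = 16)
k(p) = √(-28 + p) (k(p) = √(p - 28) = √(-28 + p))
Y = -817589*√1507/1507 (Y = -817589/(√(-28 + (604 + 931))) = -817589/(√(-28 + 1535)) = -817589/(√1507) = -817589*√1507/1507 ≈ -21061.)
P*869 + Y = 16*869 - 817589*√1507/1507 = 13904 - 817589*√1507/1507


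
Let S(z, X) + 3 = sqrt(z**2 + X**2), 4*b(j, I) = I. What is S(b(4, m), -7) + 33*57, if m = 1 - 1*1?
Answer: 1885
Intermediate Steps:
m = 0 (m = 1 - 1 = 0)
b(j, I) = I/4
S(z, X) = -3 + sqrt(X**2 + z**2) (S(z, X) = -3 + sqrt(z**2 + X**2) = -3 + sqrt(X**2 + z**2))
S(b(4, m), -7) + 33*57 = (-3 + sqrt((-7)**2 + ((1/4)*0)**2)) + 33*57 = (-3 + sqrt(49 + 0**2)) + 1881 = (-3 + sqrt(49 + 0)) + 1881 = (-3 + sqrt(49)) + 1881 = (-3 + 7) + 1881 = 4 + 1881 = 1885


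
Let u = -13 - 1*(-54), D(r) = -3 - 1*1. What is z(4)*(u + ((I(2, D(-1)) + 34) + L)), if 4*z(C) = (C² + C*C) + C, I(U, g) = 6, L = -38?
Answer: 387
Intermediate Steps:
D(r) = -4 (D(r) = -3 - 1 = -4)
z(C) = C²/2 + C/4 (z(C) = ((C² + C*C) + C)/4 = ((C² + C²) + C)/4 = (2*C² + C)/4 = (C + 2*C²)/4 = C²/2 + C/4)
u = 41 (u = -13 + 54 = 41)
z(4)*(u + ((I(2, D(-1)) + 34) + L)) = ((¼)*4*(1 + 2*4))*(41 + ((6 + 34) - 38)) = ((¼)*4*(1 + 8))*(41 + (40 - 38)) = ((¼)*4*9)*(41 + 2) = 9*43 = 387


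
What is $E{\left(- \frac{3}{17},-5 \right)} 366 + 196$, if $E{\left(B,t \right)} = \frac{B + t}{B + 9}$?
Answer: $- \frac{468}{25} \approx -18.72$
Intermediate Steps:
$E{\left(B,t \right)} = \frac{B + t}{9 + B}$
$E{\left(- \frac{3}{17},-5 \right)} 366 + 196 = \frac{- \frac{3}{17} - 5}{9 - \frac{3}{17}} \cdot 366 + 196 = \frac{1}{\frac{150}{17}} \left(- \frac{88}{17}\right) 366 + 196 = \frac{17}{150} \left(- \frac{88}{17}\right) 366 + 196 = \left(- \frac{44}{75}\right) 366 + 196 = - \frac{5368}{25} + 196 = - \frac{468}{25}$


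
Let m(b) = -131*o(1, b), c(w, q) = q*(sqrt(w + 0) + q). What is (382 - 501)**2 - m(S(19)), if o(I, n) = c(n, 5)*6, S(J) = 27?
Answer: 33811 + 11790*sqrt(3) ≈ 54232.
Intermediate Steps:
c(w, q) = q*(q + sqrt(w)) (c(w, q) = q*(sqrt(w) + q) = q*(q + sqrt(w)))
o(I, n) = 150 + 30*sqrt(n) (o(I, n) = (5*(5 + sqrt(n)))*6 = (25 + 5*sqrt(n))*6 = 150 + 30*sqrt(n))
m(b) = -19650 - 3930*sqrt(b) (m(b) = -131*(150 + 30*sqrt(b)) = -19650 - 3930*sqrt(b))
(382 - 501)**2 - m(S(19)) = (382 - 501)**2 - (-19650 - 11790*sqrt(3)) = (-119)**2 - (-19650 - 11790*sqrt(3)) = 14161 - (-19650 - 11790*sqrt(3)) = 14161 + (19650 + 11790*sqrt(3)) = 33811 + 11790*sqrt(3)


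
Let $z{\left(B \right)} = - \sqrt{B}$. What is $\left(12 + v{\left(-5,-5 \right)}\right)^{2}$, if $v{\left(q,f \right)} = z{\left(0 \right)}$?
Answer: $144$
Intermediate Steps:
$v{\left(q,f \right)} = 0$ ($v{\left(q,f \right)} = - \sqrt{0} = \left(-1\right) 0 = 0$)
$\left(12 + v{\left(-5,-5 \right)}\right)^{2} = \left(12 + 0\right)^{2} = 12^{2} = 144$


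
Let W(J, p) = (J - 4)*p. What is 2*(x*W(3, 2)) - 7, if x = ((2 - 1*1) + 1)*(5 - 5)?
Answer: -7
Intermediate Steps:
W(J, p) = p*(-4 + J) (W(J, p) = (-4 + J)*p = p*(-4 + J))
x = 0 (x = ((2 - 1) + 1)*0 = (1 + 1)*0 = 2*0 = 0)
2*(x*W(3, 2)) - 7 = 2*(0*(2*(-4 + 3))) - 7 = 2*(0*(2*(-1))) - 7 = 2*(0*(-2)) - 7 = 2*0 - 7 = 0 - 7 = -7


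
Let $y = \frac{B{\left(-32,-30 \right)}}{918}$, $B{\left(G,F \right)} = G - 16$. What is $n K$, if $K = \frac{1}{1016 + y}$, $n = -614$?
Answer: $- \frac{46971}{77720} \approx -0.60436$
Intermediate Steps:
$B{\left(G,F \right)} = -16 + G$ ($B{\left(G,F \right)} = G - 16 = -16 + G$)
$y = - \frac{8}{153}$ ($y = \frac{-16 - 32}{918} = \left(-48\right) \frac{1}{918} = - \frac{8}{153} \approx -0.052288$)
$K = \frac{153}{155440}$ ($K = \frac{1}{1016 - \frac{8}{153}} = \frac{1}{\frac{155440}{153}} = \frac{153}{155440} \approx 0.0009843$)
$n K = \left(-614\right) \frac{153}{155440} = - \frac{46971}{77720}$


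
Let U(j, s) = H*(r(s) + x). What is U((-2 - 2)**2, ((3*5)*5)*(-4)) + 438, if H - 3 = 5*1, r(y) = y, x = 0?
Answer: -1962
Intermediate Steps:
H = 8 (H = 3 + 5*1 = 3 + 5 = 8)
U(j, s) = 8*s (U(j, s) = 8*(s + 0) = 8*s)
U((-2 - 2)**2, ((3*5)*5)*(-4)) + 438 = 8*(((3*5)*5)*(-4)) + 438 = 8*((15*5)*(-4)) + 438 = 8*(75*(-4)) + 438 = 8*(-300) + 438 = -2400 + 438 = -1962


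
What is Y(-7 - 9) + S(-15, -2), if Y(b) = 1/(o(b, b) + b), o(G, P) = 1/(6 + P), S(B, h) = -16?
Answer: -2586/161 ≈ -16.062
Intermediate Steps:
Y(b) = 1/(b + 1/(6 + b)) (Y(b) = 1/(1/(6 + b) + b) = 1/(b + 1/(6 + b)))
Y(-7 - 9) + S(-15, -2) = (6 + (-7 - 9))/(1 + (-7 - 9)*(6 + (-7 - 9))) - 16 = (6 - 16)/(1 - 16*(6 - 16)) - 16 = -10/(1 - 16*(-10)) - 16 = -10/(1 + 160) - 16 = -10/161 - 16 = -2586/161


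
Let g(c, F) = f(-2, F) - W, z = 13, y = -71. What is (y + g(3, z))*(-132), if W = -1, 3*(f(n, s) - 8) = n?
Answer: 8272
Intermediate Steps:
f(n, s) = 8 + n/3
g(c, F) = 25/3 (g(c, F) = (8 + (⅓)*(-2)) - 1*(-1) = (8 - ⅔) + 1 = 22/3 + 1 = 25/3)
(y + g(3, z))*(-132) = (-71 + 25/3)*(-132) = -188/3*(-132) = 8272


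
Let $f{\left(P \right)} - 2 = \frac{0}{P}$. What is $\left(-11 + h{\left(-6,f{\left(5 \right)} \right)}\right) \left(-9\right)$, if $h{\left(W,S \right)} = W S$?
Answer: $207$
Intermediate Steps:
$f{\left(P \right)} = 2$ ($f{\left(P \right)} = 2 + \frac{0}{P} = 2 + 0 = 2$)
$h{\left(W,S \right)} = S W$
$\left(-11 + h{\left(-6,f{\left(5 \right)} \right)}\right) \left(-9\right) = \left(-11 + 2 \left(-6\right)\right) \left(-9\right) = \left(-11 - 12\right) \left(-9\right) = \left(-23\right) \left(-9\right) = 207$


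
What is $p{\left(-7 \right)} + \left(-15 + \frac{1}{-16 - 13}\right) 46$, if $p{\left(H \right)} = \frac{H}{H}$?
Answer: $- \frac{20027}{29} \approx -690.59$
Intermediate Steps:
$p{\left(H \right)} = 1$
$p{\left(-7 \right)} + \left(-15 + \frac{1}{-16 - 13}\right) 46 = 1 + \left(-15 + \frac{1}{-16 - 13}\right) 46 = 1 + \left(-15 + \frac{1}{-29}\right) 46 = 1 + \left(-15 - \frac{1}{29}\right) 46 = 1 - \frac{20056}{29} = - \frac{20027}{29}$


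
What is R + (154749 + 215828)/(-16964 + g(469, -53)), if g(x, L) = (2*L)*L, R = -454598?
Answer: -5158239485/11346 ≈ -4.5463e+5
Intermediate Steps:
g(x, L) = 2*L²
R + (154749 + 215828)/(-16964 + g(469, -53)) = -454598 + (154749 + 215828)/(-16964 + 2*(-53)²) = -454598 + 370577/(-16964 + 2*2809) = -454598 + 370577/(-16964 + 5618) = -454598 + 370577/(-11346) = -454598 + 370577*(-1/11346) = -454598 - 370577/11346 = -5158239485/11346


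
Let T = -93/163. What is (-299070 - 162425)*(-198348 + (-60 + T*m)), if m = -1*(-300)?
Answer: 14937856603980/163 ≈ 9.1643e+10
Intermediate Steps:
m = 300
T = -93/163 (T = -93*1/163 = -93/163 ≈ -0.57055)
(-299070 - 162425)*(-198348 + (-60 + T*m)) = (-299070 - 162425)*(-198348 + (-60 - 93/163*300)) = -461495*(-198348 + (-60 - 27900/163)) = -461495*(-198348 - 37680/163) = -461495*(-32368404/163) = 14937856603980/163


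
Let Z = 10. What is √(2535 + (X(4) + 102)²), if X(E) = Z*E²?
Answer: √71179 ≈ 266.79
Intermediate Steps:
X(E) = 10*E²
√(2535 + (X(4) + 102)²) = √(2535 + (10*4² + 102)²) = √(2535 + (10*16 + 102)²) = √(2535 + (160 + 102)²) = √(2535 + 262²) = √(2535 + 68644) = √71179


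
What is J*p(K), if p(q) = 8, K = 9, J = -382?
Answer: -3056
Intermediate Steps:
J*p(K) = -382*8 = -3056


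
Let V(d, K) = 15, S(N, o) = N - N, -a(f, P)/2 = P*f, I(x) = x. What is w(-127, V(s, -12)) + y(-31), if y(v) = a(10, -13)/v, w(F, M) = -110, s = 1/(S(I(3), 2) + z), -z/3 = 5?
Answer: -3670/31 ≈ -118.39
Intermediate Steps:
z = -15 (z = -3*5 = -15)
a(f, P) = -2*P*f
S(N, o) = 0
s = -1/15 (s = 1/(0 - 15) = 1/(-15) = -1/15 ≈ -0.066667)
y(v) = 260/v (y(v) = (-2*(-13)*10)/v = 260/v)
w(-127, V(s, -12)) + y(-31) = -110 + 260/(-31) = -110 + 260*(-1/31) = -110 - 260/31 = -3670/31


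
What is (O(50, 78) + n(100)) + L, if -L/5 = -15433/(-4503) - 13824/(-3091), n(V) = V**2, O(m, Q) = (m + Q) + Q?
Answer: 141505232863/13918773 ≈ 10167.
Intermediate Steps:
O(m, Q) = m + 2*Q (O(m, Q) = (Q + m) + Q = m + 2*Q)
L = -549764375/13918773 (L = -5*(-15433/(-4503) - 13824/(-3091)) = -5*(-15433*(-1/4503) - 13824*(-1/3091)) = -5*(15433/4503 + 13824/3091) = -5*109952875/13918773 = -549764375/13918773 ≈ -39.498)
(O(50, 78) + n(100)) + L = ((50 + 2*78) + 100**2) - 549764375/13918773 = ((50 + 156) + 10000) - 549764375/13918773 = (206 + 10000) - 549764375/13918773 = 10206 - 549764375/13918773 = 141505232863/13918773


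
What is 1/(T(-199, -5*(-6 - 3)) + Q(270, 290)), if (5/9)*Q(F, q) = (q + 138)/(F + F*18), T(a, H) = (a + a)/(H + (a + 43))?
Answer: 17575/65656 ≈ 0.26768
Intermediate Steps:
T(a, H) = 2*a/(43 + H + a) (T(a, H) = (2*a)/(H + (43 + a)) = (2*a)/(43 + H + a) = 2*a/(43 + H + a))
Q(F, q) = 9*(138 + q)/(95*F) (Q(F, q) = 9*((q + 138)/(F + F*18))/5 = 9*((138 + q)/(F + 18*F))/5 = 9*((138 + q)/((19*F)))/5 = 9*((138 + q)*(1/(19*F)))/5 = 9*((138 + q)/(19*F))/5 = 9*(138 + q)/(95*F))
1/(T(-199, -5*(-6 - 3)) + Q(270, 290)) = 1/(2*(-199)/(43 - 5*(-6 - 3) - 199) + (9/95)*(138 + 290)/270) = 1/(2*(-199)/(43 - 5*(-9) - 199) + (9/95)*(1/270)*428) = 1/(2*(-199)/(43 + 45 - 199) + 214/1425) = 1/(2*(-199)/(-111) + 214/1425) = 1/(2*(-199)*(-1/111) + 214/1425) = 1/(398/111 + 214/1425) = 1/(65656/17575) = 17575/65656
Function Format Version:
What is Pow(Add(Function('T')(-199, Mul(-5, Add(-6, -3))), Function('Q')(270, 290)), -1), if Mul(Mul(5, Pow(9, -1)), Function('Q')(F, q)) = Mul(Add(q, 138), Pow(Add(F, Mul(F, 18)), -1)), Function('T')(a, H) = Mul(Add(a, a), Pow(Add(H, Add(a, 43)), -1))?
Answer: Rational(17575, 65656) ≈ 0.26768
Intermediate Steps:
Function('T')(a, H) = Mul(2, a, Pow(Add(43, H, a), -1)) (Function('T')(a, H) = Mul(Mul(2, a), Pow(Add(H, Add(43, a)), -1)) = Mul(Mul(2, a), Pow(Add(43, H, a), -1)) = Mul(2, a, Pow(Add(43, H, a), -1)))
Function('Q')(F, q) = Mul(Rational(9, 95), Pow(F, -1), Add(138, q)) (Function('Q')(F, q) = Mul(Rational(9, 5), Mul(Add(q, 138), Pow(Add(F, Mul(F, 18)), -1))) = Mul(Rational(9, 5), Mul(Add(138, q), Pow(Add(F, Mul(18, F)), -1))) = Mul(Rational(9, 5), Mul(Add(138, q), Pow(Mul(19, F), -1))) = Mul(Rational(9, 5), Mul(Add(138, q), Mul(Rational(1, 19), Pow(F, -1)))) = Mul(Rational(9, 5), Mul(Rational(1, 19), Pow(F, -1), Add(138, q))) = Mul(Rational(9, 95), Pow(F, -1), Add(138, q)))
Pow(Add(Function('T')(-199, Mul(-5, Add(-6, -3))), Function('Q')(270, 290)), -1) = Pow(Add(Mul(2, -199, Pow(Add(43, Mul(-5, Add(-6, -3)), -199), -1)), Mul(Rational(9, 95), Pow(270, -1), Add(138, 290))), -1) = Pow(Add(Mul(2, -199, Pow(Add(43, Mul(-5, -9), -199), -1)), Mul(Rational(9, 95), Rational(1, 270), 428)), -1) = Pow(Add(Mul(2, -199, Pow(Add(43, 45, -199), -1)), Rational(214, 1425)), -1) = Pow(Add(Mul(2, -199, Pow(-111, -1)), Rational(214, 1425)), -1) = Pow(Add(Mul(2, -199, Rational(-1, 111)), Rational(214, 1425)), -1) = Pow(Add(Rational(398, 111), Rational(214, 1425)), -1) = Pow(Rational(65656, 17575), -1) = Rational(17575, 65656)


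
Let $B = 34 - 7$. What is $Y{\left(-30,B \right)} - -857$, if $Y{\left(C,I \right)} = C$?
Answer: $827$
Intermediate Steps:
$B = 27$
$Y{\left(-30,B \right)} - -857 = -30 - -857 = -30 + 857 = 827$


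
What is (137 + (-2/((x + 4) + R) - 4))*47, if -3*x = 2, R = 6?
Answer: 87373/14 ≈ 6240.9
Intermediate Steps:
x = -⅔ (x = -⅓*2 = -⅔ ≈ -0.66667)
(137 + (-2/((x + 4) + R) - 4))*47 = (137 + (-2/((-⅔ + 4) + 6) - 4))*47 = (137 + (-2/(10/3 + 6) - 4))*47 = (137 + (-2/28/3 - 4))*47 = (137 + (-2*3/28 - 4))*47 = (137 + (-3/14 - 4))*47 = (137 - 59/14)*47 = (1859/14)*47 = 87373/14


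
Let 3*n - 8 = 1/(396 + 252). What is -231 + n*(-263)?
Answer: -1812719/1944 ≈ -932.47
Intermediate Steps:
n = 5185/1944 (n = 8/3 + 1/(3*(396 + 252)) = 8/3 + (⅓)/648 = 8/3 + (⅓)*(1/648) = 8/3 + 1/1944 = 5185/1944 ≈ 2.6672)
-231 + n*(-263) = -231 + (5185/1944)*(-263) = -231 - 1363655/1944 = -1812719/1944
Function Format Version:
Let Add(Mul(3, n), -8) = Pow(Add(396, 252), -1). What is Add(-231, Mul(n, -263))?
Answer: Rational(-1812719, 1944) ≈ -932.47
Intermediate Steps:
n = Rational(5185, 1944) (n = Add(Rational(8, 3), Mul(Rational(1, 3), Pow(Add(396, 252), -1))) = Add(Rational(8, 3), Mul(Rational(1, 3), Pow(648, -1))) = Add(Rational(8, 3), Mul(Rational(1, 3), Rational(1, 648))) = Add(Rational(8, 3), Rational(1, 1944)) = Rational(5185, 1944) ≈ 2.6672)
Add(-231, Mul(n, -263)) = Add(-231, Mul(Rational(5185, 1944), -263)) = Add(-231, Rational(-1363655, 1944)) = Rational(-1812719, 1944)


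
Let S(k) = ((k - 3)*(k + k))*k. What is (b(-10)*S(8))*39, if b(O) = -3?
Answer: -74880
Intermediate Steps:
S(k) = 2*k²*(-3 + k) (S(k) = ((-3 + k)*(2*k))*k = (2*k*(-3 + k))*k = 2*k²*(-3 + k))
(b(-10)*S(8))*39 = -6*8²*(-3 + 8)*39 = -6*64*5*39 = -3*640*39 = -1920*39 = -74880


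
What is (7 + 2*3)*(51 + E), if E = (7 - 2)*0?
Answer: 663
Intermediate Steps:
E = 0 (E = 5*0 = 0)
(7 + 2*3)*(51 + E) = (7 + 2*3)*(51 + 0) = (7 + 6)*51 = 13*51 = 663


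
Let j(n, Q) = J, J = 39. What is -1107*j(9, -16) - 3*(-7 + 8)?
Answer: -43176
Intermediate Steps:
j(n, Q) = 39
-1107*j(9, -16) - 3*(-7 + 8) = -1107*39 - 3*(-7 + 8) = -43173 - 3*1 = -43173 - 3 = -43176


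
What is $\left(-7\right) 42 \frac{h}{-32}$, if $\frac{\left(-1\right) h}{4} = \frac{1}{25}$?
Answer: $- \frac{147}{100} \approx -1.47$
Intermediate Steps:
$h = - \frac{4}{25} \approx -0.16$
$\left(-7\right) 42 \frac{h}{-32} = \left(-7\right) 42 \left(- \frac{4}{25 \left(-32\right)}\right) = - 294 \left(\left(- \frac{4}{25}\right) \left(- \frac{1}{32}\right)\right) = \left(-294\right) \frac{1}{200} = - \frac{147}{100}$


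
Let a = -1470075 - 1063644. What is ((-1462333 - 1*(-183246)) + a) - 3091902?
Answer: -6904708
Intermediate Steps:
a = -2533719
((-1462333 - 1*(-183246)) + a) - 3091902 = ((-1462333 - 1*(-183246)) - 2533719) - 3091902 = ((-1462333 + 183246) - 2533719) - 3091902 = (-1279087 - 2533719) - 3091902 = -3812806 - 3091902 = -6904708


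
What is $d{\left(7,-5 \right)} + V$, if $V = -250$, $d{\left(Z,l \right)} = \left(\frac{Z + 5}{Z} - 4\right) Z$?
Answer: $-266$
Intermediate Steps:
$d{\left(Z,l \right)} = Z \left(-4 + \frac{5 + Z}{Z}\right)$ ($d{\left(Z,l \right)} = \left(\frac{5 + Z}{Z} - 4\right) Z = \left(-4 + \frac{5 + Z}{Z}\right) Z = Z \left(-4 + \frac{5 + Z}{Z}\right)$)
$d{\left(7,-5 \right)} + V = \left(5 - 21\right) - 250 = -16 - 250 = -266$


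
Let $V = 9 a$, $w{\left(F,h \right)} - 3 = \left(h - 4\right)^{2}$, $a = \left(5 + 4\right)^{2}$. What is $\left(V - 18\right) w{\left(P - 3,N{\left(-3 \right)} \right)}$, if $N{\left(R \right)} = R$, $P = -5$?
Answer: $36972$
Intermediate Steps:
$a = 81$ ($a = 9^{2} = 81$)
$w{\left(F,h \right)} = 3 + \left(-4 + h\right)^{2}$ ($w{\left(F,h \right)} = 3 + \left(h - 4\right)^{2} = 3 + \left(-4 + h\right)^{2}$)
$V = 729$ ($V = 9 \cdot 81 = 729$)
$\left(V - 18\right) w{\left(P - 3,N{\left(-3 \right)} \right)} = \left(729 - 18\right) \left(3 + \left(-4 - 3\right)^{2}\right) = 711 \left(3 + \left(-7\right)^{2}\right) = 711 \left(3 + 49\right) = 711 \cdot 52 = 36972$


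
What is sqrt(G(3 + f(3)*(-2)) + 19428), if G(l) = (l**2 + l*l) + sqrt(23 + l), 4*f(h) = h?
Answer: sqrt(77730 + 14*sqrt(2))/2 ≈ 139.42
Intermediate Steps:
f(h) = h/4
G(l) = sqrt(23 + l) + 2*l**2 (G(l) = (l**2 + l**2) + sqrt(23 + l) = 2*l**2 + sqrt(23 + l) = sqrt(23 + l) + 2*l**2)
sqrt(G(3 + f(3)*(-2)) + 19428) = sqrt((sqrt(23 + (3 + ((1/4)*3)*(-2))) + 2*(3 + ((1/4)*3)*(-2))**2) + 19428) = sqrt((sqrt(23 + (3 + (3/4)*(-2))) + 2*(3 + (3/4)*(-2))**2) + 19428) = sqrt((sqrt(23 + (3 - 3/2)) + 2*(3 - 3/2)**2) + 19428) = sqrt((sqrt(23 + 3/2) + 2*(3/2)**2) + 19428) = sqrt((sqrt(49/2) + 2*(9/4)) + 19428) = sqrt((7*sqrt(2)/2 + 9/2) + 19428) = sqrt((9/2 + 7*sqrt(2)/2) + 19428) = sqrt(38865/2 + 7*sqrt(2)/2)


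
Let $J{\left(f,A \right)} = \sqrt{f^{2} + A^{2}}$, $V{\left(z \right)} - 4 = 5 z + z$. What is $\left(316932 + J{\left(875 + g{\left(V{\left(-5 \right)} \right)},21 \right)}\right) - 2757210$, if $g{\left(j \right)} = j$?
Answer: $-2440278 + 3 \sqrt{80138} \approx -2.4394 \cdot 10^{6}$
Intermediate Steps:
$V{\left(z \right)} = 4 + 6 z$ ($V{\left(z \right)} = 4 + \left(5 z + z\right) = 4 + 6 z$)
$J{\left(f,A \right)} = \sqrt{A^{2} + f^{2}}$
$\left(316932 + J{\left(875 + g{\left(V{\left(-5 \right)} \right)},21 \right)}\right) - 2757210 = \left(316932 + \sqrt{21^{2} + \left(875 + \left(4 + 6 \left(-5\right)\right)\right)^{2}}\right) - 2757210 = \left(316932 + \sqrt{441 + \left(875 + \left(4 - 30\right)\right)^{2}}\right) - 2757210 = \left(316932 + \sqrt{441 + \left(875 - 26\right)^{2}}\right) - 2757210 = \left(316932 + \sqrt{441 + 849^{2}}\right) - 2757210 = \left(316932 + \sqrt{441 + 720801}\right) - 2757210 = \left(316932 + \sqrt{721242}\right) - 2757210 = \left(316932 + 3 \sqrt{80138}\right) - 2757210 = -2440278 + 3 \sqrt{80138}$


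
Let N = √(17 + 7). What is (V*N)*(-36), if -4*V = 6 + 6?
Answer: 216*√6 ≈ 529.09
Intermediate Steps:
V = -3 (V = -(6 + 6)/4 = -¼*12 = -3)
N = 2*√6 (N = √24 = 2*√6 ≈ 4.8990)
(V*N)*(-36) = -6*√6*(-36) = 216*√6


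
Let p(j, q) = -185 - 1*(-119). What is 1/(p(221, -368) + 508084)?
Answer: 1/508018 ≈ 1.9684e-6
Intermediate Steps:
p(j, q) = -66 (p(j, q) = -185 + 119 = -66)
1/(p(221, -368) + 508084) = 1/(-66 + 508084) = 1/508018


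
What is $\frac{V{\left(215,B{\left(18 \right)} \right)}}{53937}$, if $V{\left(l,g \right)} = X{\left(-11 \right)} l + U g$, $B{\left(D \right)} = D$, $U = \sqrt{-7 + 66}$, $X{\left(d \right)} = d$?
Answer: $- \frac{2365}{53937} + \frac{2 \sqrt{59}}{5993} \approx -0.041284$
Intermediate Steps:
$U = \sqrt{59} \approx 7.6811$
$V{\left(l,g \right)} = - 11 l + g \sqrt{59}$ ($V{\left(l,g \right)} = - 11 l + \sqrt{59} g = - 11 l + g \sqrt{59}$)
$\frac{V{\left(215,B{\left(18 \right)} \right)}}{53937} = \frac{\left(-11\right) 215 + 18 \sqrt{59}}{53937} = \left(-2365 + 18 \sqrt{59}\right) \frac{1}{53937} = - \frac{2365}{53937} + \frac{2 \sqrt{59}}{5993}$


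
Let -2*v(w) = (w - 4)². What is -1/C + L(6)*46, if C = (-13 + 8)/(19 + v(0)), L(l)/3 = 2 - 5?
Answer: -2059/5 ≈ -411.80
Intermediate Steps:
v(w) = -(-4 + w)²/2 (v(w) = -(w - 4)²/2 = -(-4 + w)²/2)
L(l) = -9 (L(l) = 3*(2 - 5) = 3*(-3) = -9)
C = -5/11 (C = (-13 + 8)/(19 - (-4 + 0)²/2) = -5/(19 - ½*(-4)²) = -5/(19 - ½*16) = -5/(19 - 8) = -5/11 ≈ -0.45455)
-1/C + L(6)*46 = -1/(-5/11) - 9*46 = -1*(-11/5) - 414 = 11/5 - 414 = -2059/5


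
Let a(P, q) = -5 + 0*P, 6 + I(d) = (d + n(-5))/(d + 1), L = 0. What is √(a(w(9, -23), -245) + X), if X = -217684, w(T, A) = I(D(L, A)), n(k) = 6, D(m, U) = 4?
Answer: I*√217689 ≈ 466.57*I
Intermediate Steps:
I(d) = -6 + (6 + d)/(1 + d) (I(d) = -6 + (d + 6)/(d + 1) = -6 + (6 + d)/(1 + d))
w(T, A) = -4 (w(T, A) = -5*4/(1 + 4) = -5*4/5 = -5*4*⅕ = -4)
a(P, q) = -5 (a(P, q) = -5 + 0 = -5)
√(a(w(9, -23), -245) + X) = √(-5 - 217684) = √(-217689) = I*√217689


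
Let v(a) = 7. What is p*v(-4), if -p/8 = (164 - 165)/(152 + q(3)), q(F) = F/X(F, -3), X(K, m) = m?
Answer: 56/151 ≈ 0.37086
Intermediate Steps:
q(F) = -F/3 (q(F) = F/(-3) = F*(-⅓) = -F/3)
p = 8/151 (p = -8*(164 - 165)/(152 - ⅓*3) = -(-8)/(152 - 1) = -(-8)/151 = -8*(-1/151) = 8/151 ≈ 0.052980)
p*v(-4) = (8/151)*7 = 56/151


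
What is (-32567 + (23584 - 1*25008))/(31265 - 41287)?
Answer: 33991/10022 ≈ 3.3916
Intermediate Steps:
(-32567 + (23584 - 1*25008))/(31265 - 41287) = (-32567 + (23584 - 25008))/(-10022) = (-32567 - 1424)*(-1/10022) = -33991*(-1/10022) = 33991/10022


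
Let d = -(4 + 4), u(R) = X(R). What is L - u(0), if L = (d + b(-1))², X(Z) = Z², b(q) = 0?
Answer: 64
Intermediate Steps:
u(R) = R²
d = -8 (d = -1*8 = -8)
L = 64 (L = (-8 + 0)² = (-8)² = 64)
L - u(0) = 64 - 1*0² = 64 - 1*0 = 64 + 0 = 64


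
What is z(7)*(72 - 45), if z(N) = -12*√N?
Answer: -324*√7 ≈ -857.22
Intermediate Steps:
z(7)*(72 - 45) = (-12*√7)*(72 - 45) = -12*√7*27 = -324*√7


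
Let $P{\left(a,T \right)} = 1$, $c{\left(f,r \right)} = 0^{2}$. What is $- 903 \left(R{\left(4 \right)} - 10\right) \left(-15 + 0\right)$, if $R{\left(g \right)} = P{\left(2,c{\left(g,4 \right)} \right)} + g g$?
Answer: $94815$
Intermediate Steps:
$c{\left(f,r \right)} = 0$
$R{\left(g \right)} = 1 + g^{2}$ ($R{\left(g \right)} = 1 + g g = 1 + g^{2}$)
$- 903 \left(R{\left(4 \right)} - 10\right) \left(-15 + 0\right) = - 903 \left(\left(1 + 4^{2}\right) - 10\right) \left(-15 + 0\right) = - 903 \left(\left(1 + 16\right) - 10\right) \left(-15\right) = - 903 \left(17 - 10\right) \left(-15\right) = - 903 \cdot 7 \left(-15\right) = \left(-903\right) \left(-105\right) = 94815$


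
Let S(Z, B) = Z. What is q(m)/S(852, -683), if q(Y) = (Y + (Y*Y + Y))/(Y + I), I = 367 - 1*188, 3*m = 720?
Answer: 4840/29749 ≈ 0.16269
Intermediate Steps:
m = 240 (m = (⅓)*720 = 240)
I = 179 (I = 367 - 188 = 179)
q(Y) = (Y² + 2*Y)/(179 + Y) (q(Y) = (Y + (Y*Y + Y))/(Y + 179) = (Y + (Y² + Y))/(179 + Y) = (Y + (Y + Y²))/(179 + Y) = (Y² + 2*Y)/(179 + Y))
q(m)/S(852, -683) = (240*(2 + 240)/(179 + 240))/852 = (240*242/419)*(1/852) = (240*(1/419)*242)*(1/852) = (58080/419)*(1/852) = 4840/29749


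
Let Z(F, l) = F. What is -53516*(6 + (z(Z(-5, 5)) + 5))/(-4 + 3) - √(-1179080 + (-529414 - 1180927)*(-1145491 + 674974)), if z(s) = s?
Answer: 321096 - √804743337217 ≈ -5.7598e+5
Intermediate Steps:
-53516*(6 + (z(Z(-5, 5)) + 5))/(-4 + 3) - √(-1179080 + (-529414 - 1180927)*(-1145491 + 674974)) = -53516*(6 + (-5 + 5))/(-4 + 3) - √(-1179080 + (-529414 - 1180927)*(-1145491 + 674974)) = -53516*(6 + 0)/(-1) - √(-1179080 - 1710341*(-470517)) = -321096*(-1) - √(-1179080 + 804744516297) = -53516*(-6) - √804743337217 = 321096 - √804743337217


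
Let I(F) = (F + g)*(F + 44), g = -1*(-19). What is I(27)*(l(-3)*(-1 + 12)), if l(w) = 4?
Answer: 143704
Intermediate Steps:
g = 19
I(F) = (19 + F)*(44 + F) (I(F) = (F + 19)*(F + 44) = (19 + F)*(44 + F))
I(27)*(l(-3)*(-1 + 12)) = (836 + 27² + 63*27)*(4*(-1 + 12)) = (836 + 729 + 1701)*(4*11) = 3266*44 = 143704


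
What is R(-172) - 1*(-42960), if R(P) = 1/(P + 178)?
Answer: 257761/6 ≈ 42960.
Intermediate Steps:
R(P) = 1/(178 + P)
R(-172) - 1*(-42960) = 1/(178 - 172) - 1*(-42960) = 1/6 + 42960 = ⅙ + 42960 = 257761/6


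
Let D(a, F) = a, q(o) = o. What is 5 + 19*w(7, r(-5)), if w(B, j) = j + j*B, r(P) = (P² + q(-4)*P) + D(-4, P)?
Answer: 6237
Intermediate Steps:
r(P) = -4 + P² - 4*P (r(P) = (P² - 4*P) - 4 = -4 + P² - 4*P)
w(B, j) = j + B*j
5 + 19*w(7, r(-5)) = 5 + 19*((-4 + (-5)² - 4*(-5))*(1 + 7)) = 5 + 19*((-4 + 25 + 20)*8) = 5 + 19*(41*8) = 5 + 19*328 = 5 + 6232 = 6237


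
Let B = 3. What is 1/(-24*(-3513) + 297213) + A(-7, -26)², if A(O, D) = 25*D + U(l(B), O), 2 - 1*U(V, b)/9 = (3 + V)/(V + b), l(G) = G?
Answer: 583797727729/1526100 ≈ 3.8254e+5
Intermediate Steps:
U(V, b) = 18 - 9*(3 + V)/(V + b)
A(O, D) = 25*D + 18*O/(3 + O) (A(O, D) = 25*D + 9*(-3 + 3 + 2*O)/(3 + O) = 25*D + 9*(2*O)/(3 + O) = 25*D + 18*O/(3 + O))
1/(-24*(-3513) + 297213) + A(-7, -26)² = 1/(-24*(-3513) + 297213) + ((18*(-7) + 25*(-26)*(3 - 7))/(3 - 7))² = 1/(84312 + 297213) + ((-126 + 25*(-26)*(-4))/(-4))² = 1/381525 + (-(-126 + 2600)/4)² = 1/381525 + (-¼*2474)² = 1/381525 + (-1237/2)² = 1/381525 + 1530169/4 = 583797727729/1526100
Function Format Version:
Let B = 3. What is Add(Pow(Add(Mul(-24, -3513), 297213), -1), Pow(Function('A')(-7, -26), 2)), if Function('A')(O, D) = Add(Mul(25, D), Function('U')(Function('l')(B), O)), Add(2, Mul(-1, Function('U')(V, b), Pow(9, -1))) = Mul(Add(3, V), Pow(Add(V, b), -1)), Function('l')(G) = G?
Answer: Rational(583797727729, 1526100) ≈ 3.8254e+5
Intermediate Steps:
Function('U')(V, b) = Add(18, Mul(-9, Pow(Add(V, b), -1), Add(3, V))) (Function('U')(V, b) = Add(18, Mul(-9, Mul(Add(3, V), Pow(Add(V, b), -1)))) = Add(18, Mul(-9, Mul(Pow(Add(V, b), -1), Add(3, V)))) = Add(18, Mul(-9, Pow(Add(V, b), -1), Add(3, V))))
Function('A')(O, D) = Add(Mul(25, D), Mul(18, O, Pow(Add(3, O), -1))) (Function('A')(O, D) = Add(Mul(25, D), Mul(9, Pow(Add(3, O), -1), Add(-3, 3, Mul(2, O)))) = Add(Mul(25, D), Mul(9, Pow(Add(3, O), -1), Mul(2, O))) = Add(Mul(25, D), Mul(18, O, Pow(Add(3, O), -1))))
Add(Pow(Add(Mul(-24, -3513), 297213), -1), Pow(Function('A')(-7, -26), 2)) = Add(Pow(Add(Mul(-24, -3513), 297213), -1), Pow(Mul(Pow(Add(3, -7), -1), Add(Mul(18, -7), Mul(25, -26, Add(3, -7)))), 2)) = Add(Pow(Add(84312, 297213), -1), Pow(Mul(Pow(-4, -1), Add(-126, Mul(25, -26, -4))), 2)) = Add(Pow(381525, -1), Pow(Mul(Rational(-1, 4), Add(-126, 2600)), 2)) = Add(Rational(1, 381525), Pow(Mul(Rational(-1, 4), 2474), 2)) = Add(Rational(1, 381525), Pow(Rational(-1237, 2), 2)) = Add(Rational(1, 381525), Rational(1530169, 4)) = Rational(583797727729, 1526100)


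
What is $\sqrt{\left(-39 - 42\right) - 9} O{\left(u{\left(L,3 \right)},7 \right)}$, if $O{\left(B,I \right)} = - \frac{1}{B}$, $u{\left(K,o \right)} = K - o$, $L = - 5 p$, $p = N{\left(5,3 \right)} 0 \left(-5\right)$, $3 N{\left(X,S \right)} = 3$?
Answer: $i \sqrt{10} \approx 3.1623 i$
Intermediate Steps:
$N{\left(X,S \right)} = 1$ ($N{\left(X,S \right)} = \frac{1}{3} \cdot 3 = 1$)
$p = 0$ ($p = 1 \cdot 0 \left(-5\right) = 0 \left(-5\right) = 0$)
$L = 0$ ($L = \left(-5\right) 0 = 0$)
$\sqrt{\left(-39 - 42\right) - 9} O{\left(u{\left(L,3 \right)},7 \right)} = \sqrt{\left(-39 - 42\right) - 9} \left(- \frac{1}{0 - 3}\right) = \sqrt{-81 - 9} \left(- \frac{1}{0 - 3}\right) = \sqrt{-90} \left(- \frac{1}{-3}\right) = 3 i \sqrt{10} \left(\left(-1\right) \left(- \frac{1}{3}\right)\right) = 3 i \sqrt{10} \cdot \frac{1}{3} = i \sqrt{10}$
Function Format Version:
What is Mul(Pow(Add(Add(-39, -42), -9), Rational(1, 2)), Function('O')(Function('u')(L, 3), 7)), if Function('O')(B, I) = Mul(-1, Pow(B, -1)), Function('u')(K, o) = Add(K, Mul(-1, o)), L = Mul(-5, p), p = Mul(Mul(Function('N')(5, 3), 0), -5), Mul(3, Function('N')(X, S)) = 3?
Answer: Mul(I, Pow(10, Rational(1, 2))) ≈ Mul(3.1623, I)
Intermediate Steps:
Function('N')(X, S) = 1 (Function('N')(X, S) = Mul(Rational(1, 3), 3) = 1)
p = 0 (p = Mul(Mul(1, 0), -5) = Mul(0, -5) = 0)
L = 0 (L = Mul(-5, 0) = 0)
Mul(Pow(Add(Add(-39, -42), -9), Rational(1, 2)), Function('O')(Function('u')(L, 3), 7)) = Mul(Pow(Add(Add(-39, -42), -9), Rational(1, 2)), Mul(-1, Pow(Add(0, Mul(-1, 3)), -1))) = Mul(Pow(Add(-81, -9), Rational(1, 2)), Mul(-1, Pow(Add(0, -3), -1))) = Mul(Pow(-90, Rational(1, 2)), Mul(-1, Pow(-3, -1))) = Mul(Mul(3, I, Pow(10, Rational(1, 2))), Mul(-1, Rational(-1, 3))) = Mul(Mul(3, I, Pow(10, Rational(1, 2))), Rational(1, 3)) = Mul(I, Pow(10, Rational(1, 2)))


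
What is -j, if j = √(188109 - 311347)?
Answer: -I*√123238 ≈ -351.05*I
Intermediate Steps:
j = I*√123238 (j = √(-123238) = I*√123238 ≈ 351.05*I)
-j = -I*√123238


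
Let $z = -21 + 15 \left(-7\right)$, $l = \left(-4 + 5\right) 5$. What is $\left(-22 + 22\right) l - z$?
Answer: $126$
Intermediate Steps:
$l = 5$ ($l = 1 \cdot 5 = 5$)
$z = -126$ ($z = -21 - 105 = -126$)
$\left(-22 + 22\right) l - z = \left(-22 + 22\right) 5 - -126 = 0 \cdot 5 + 126 = 0 + 126 = 126$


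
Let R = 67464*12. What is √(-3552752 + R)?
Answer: 4*I*√171449 ≈ 1656.3*I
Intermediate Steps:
R = 809568
√(-3552752 + R) = √(-3552752 + 809568) = √(-2743184) = 4*I*√171449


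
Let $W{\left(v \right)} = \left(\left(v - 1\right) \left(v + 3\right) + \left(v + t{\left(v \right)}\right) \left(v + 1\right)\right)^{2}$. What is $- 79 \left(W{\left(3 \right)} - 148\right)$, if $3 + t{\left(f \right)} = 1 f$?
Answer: $-33812$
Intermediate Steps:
$t{\left(f \right)} = -3 + f$ ($t{\left(f \right)} = -3 + 1 f = -3 + f$)
$W{\left(v \right)} = \left(\left(1 + v\right) \left(-3 + 2 v\right) + \left(-1 + v\right) \left(3 + v\right)\right)^{2}$ ($W{\left(v \right)} = \left(\left(v - 1\right) \left(v + 3\right) + \left(v + \left(-3 + v\right)\right) \left(v + 1\right)\right)^{2} = \left(\left(-1 + v\right) \left(3 + v\right) + \left(-3 + 2 v\right) \left(1 + v\right)\right)^{2} = \left(\left(-1 + v\right) \left(3 + v\right) + \left(1 + v\right) \left(-3 + 2 v\right)\right)^{2} = \left(\left(1 + v\right) \left(-3 + 2 v\right) + \left(-1 + v\right) \left(3 + v\right)\right)^{2}$)
$- 79 \left(W{\left(3 \right)} - 148\right) = - 79 \left(\left(-6 + 3 + 3 \cdot 3^{2}\right)^{2} - 148\right) = - 79 \left(\left(-6 + 3 + 3 \cdot 9\right)^{2} - 148\right) = - 79 \left(\left(-6 + 3 + 27\right)^{2} - 148\right) = - 79 \left(24^{2} - 148\right) = - 79 \left(576 - 148\right) = \left(-79\right) 428 = -33812$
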